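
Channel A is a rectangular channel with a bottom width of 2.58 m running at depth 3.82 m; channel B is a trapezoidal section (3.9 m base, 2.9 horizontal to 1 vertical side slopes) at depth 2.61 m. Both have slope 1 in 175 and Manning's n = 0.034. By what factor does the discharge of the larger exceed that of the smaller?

4.08

Channel A: Flow area A = b·y = 2.58 × 3.82 = 9.856 m². Wetted perimeter P = b + 2y = 2.58 + 2×3.82 = 10.22 m. Hydraulic radius R = A/P = 9.856/10.22 = 0.9643 m. Q_A = (1/0.034)·9.856·0.9643^(2/3)·√0.005714 = 21.39 m³/s.
Channel B: With bottom width b = 3.9 m and side slope z = 2.9: A = (b + zy)y = (3.9 + 2.9×2.61)×2.61 = 29.93 m²; P = b + 2y√(1+z²) = 3.9 + 2×2.61×3.068 = 19.91 m. Hydraulic radius R = A/P = 29.93/19.91 = 1.503 m. Q_B = (1/0.034)·29.93·1.503^(2/3)·√0.005714 = 87.34 m³/s.
The larger discharge is 87.34 m³/s and the smaller is 21.39 m³/s; the ratio is 4.08.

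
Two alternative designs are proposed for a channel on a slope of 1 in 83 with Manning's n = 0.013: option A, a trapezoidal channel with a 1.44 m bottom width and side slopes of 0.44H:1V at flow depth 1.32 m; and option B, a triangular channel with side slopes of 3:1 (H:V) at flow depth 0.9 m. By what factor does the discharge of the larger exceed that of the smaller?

Channel A: With bottom width b = 1.44 m and side slope z = 0.44: A = (b + zy)y = (1.44 + 0.44×1.32)×1.32 = 2.667 m²; P = b + 2y√(1+z²) = 1.44 + 2×1.32×1.093 = 4.324 m. Hydraulic radius R = A/P = 2.667/4.324 = 0.6169 m. Q_A = (1/0.013)·2.667·0.6169^(2/3)·√0.01205 = 16.32 m³/s.
Channel B: For a triangular section with side slope z = 3: A = zy² = 3×0.9² = 2.43 m²; P = 2y√(1+z²) = 2×0.9×3.162 = 5.692 m. Hydraulic radius R = A/P = 2.43/5.692 = 0.4269 m. Q_B = (1/0.013)·2.43·0.4269^(2/3)·√0.01205 = 11.63 m³/s.
The larger discharge is 16.32 m³/s and the smaller is 11.63 m³/s; the ratio is 1.4.

1.4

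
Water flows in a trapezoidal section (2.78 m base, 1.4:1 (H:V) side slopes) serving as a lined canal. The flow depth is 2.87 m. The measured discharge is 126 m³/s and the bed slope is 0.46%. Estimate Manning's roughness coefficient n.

n = 0.014

With bottom width b = 2.78 m and side slope z = 1.4: A = (b + zy)y = (2.78 + 1.4×2.87)×2.87 = 19.51 m²; P = b + 2y√(1+z²) = 2.78 + 2×2.87×1.72 = 12.66 m.
Hydraulic radius R = A/P = 19.51/12.66 = 1.542 m.
Rearranging Manning's equation: n = (1/Q) A R^(2/3) S^(1/2) = (1/126) × 19.51 × 1.542^(2/3) × √0.0046 = 0.014.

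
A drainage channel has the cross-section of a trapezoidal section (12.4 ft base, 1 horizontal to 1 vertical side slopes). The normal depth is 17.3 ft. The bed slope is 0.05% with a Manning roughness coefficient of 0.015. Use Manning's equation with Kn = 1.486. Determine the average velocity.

With bottom width b = 12.4 ft and side slope z = 1: A = (b + zy)y = (12.4 + 1×17.3)×17.3 = 513.8 ft²; P = b + 2y√(1+z²) = 12.4 + 2×17.3×1.414 = 61.33 ft.
Hydraulic radius R = A/P = 513.8/61.33 = 8.378 ft.
From Manning's equation, V = (1.486/n) R^(2/3) S^(1/2) = (1.486/0.015) × 8.378^(2/3) × 0.0005^(1/2) = 9.14 ft/s.

V = 9.14 ft/s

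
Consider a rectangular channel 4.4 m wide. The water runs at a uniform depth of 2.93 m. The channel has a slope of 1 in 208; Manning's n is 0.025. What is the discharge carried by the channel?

Flow area A = b·y = 4.4 × 2.93 = 12.89 m². Wetted perimeter P = b + 2y = 4.4 + 2×2.93 = 10.26 m.
Hydraulic radius R = A/P = 12.89/10.26 = 1.257 m.
Manning's equation: Q = (1/n) A R^(2/3) S^(1/2) = (1/0.025) × 12.89 × 1.257^(2/3) × 0.004808^(1/2) = 41.6 m³/s.

Q = 41.6 m³/s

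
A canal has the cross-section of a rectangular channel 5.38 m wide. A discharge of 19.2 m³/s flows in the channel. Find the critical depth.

For a rectangular channel, critical depth y_c = (q²/g)^(1/3) where q = Q/b = 19.2/5.38 = 3.569 m²/s.
So y_c = (3.569²/9.81)^(1/3) = 1.09 m.

y_c = 1.09 m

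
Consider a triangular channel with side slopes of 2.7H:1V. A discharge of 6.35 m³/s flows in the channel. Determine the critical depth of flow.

At critical depth, Q² T / (g A³) = 1, i.e. A³/T = Q²/g = 6.35²/9.81 = 4.11.
Trying y = 0.741 m: A³/T = 0.8143 — short.
Trying y = 1.16 m: A³/T = 7.656 — over.
Trying y = 1.02 m: A³/T = 4.024 — matches.

y_c = 1.02 m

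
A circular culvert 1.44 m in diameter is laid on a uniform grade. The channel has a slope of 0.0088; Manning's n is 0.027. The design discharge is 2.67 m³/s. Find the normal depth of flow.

y_n = 1.1 m

Manning's equation rearranged: A R^(2/3) = nQ / (1·√S) = 0.027 × 2.67 / (√0.0088) = 0.7685.
Trying y = 1.26 m: A R^(2/3) = 0.866 — high.
Trying y = 0.945 m: A R^(2/3) = 0.6319 — low.
Trying y = 1.1 m: A R^(2/3) = 0.7674 — ≈ 0.7685.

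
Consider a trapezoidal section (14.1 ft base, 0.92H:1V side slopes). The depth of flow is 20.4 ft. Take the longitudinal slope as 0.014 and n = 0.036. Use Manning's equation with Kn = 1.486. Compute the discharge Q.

With bottom width b = 14.1 ft and side slope z = 0.92: A = (b + zy)y = (14.1 + 0.92×20.4)×20.4 = 670.5 ft²; P = b + 2y√(1+z²) = 14.1 + 2×20.4×1.359 = 69.54 ft.
Hydraulic radius R = A/P = 670.5/69.54 = 9.642 ft.
Manning's equation: Q = (1.486/n) A R^(2/3) S^(1/2) = (1.486/0.036) × 670.5 × 9.642^(2/3) × 0.014^(1/2) = 14800 ft³/s.

Q = 14800 ft³/s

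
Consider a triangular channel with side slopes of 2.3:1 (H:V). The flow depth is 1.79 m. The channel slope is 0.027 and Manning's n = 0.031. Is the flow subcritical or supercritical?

For a triangular section with side slope z = 2.3: A = zy² = 2.3×1.79² = 7.369 m²; P = 2y√(1+z²) = 2×1.79×2.508 = 8.979 m.
Hydraulic radius R = A/P = 7.369/8.979 = 0.8208 m.
V = (1/n) R^(2/3) √S = (1/0.031) × 0.8208^(2/3) × √0.027 = 4.647 m/s. Hydraulic depth D_h = A/T = 7.369/8.234 = 0.895 m.
Froude number Fr = V/√(g·D_h) = 4.647/√(9.81×0.895) = 1.57, which is greater than 1, so the flow is supercritical.

supercritical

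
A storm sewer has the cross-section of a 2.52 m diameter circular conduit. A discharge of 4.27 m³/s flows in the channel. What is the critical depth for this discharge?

y_c = 0.922 m

At critical depth, Q² T / (g A³) = 1, i.e. A³/T = Q²/g = 4.27²/9.81 = 1.859.
Try y = 0.729 m: A³/T = 0.7494 — low.
Try y = 0.922 m: A³/T = 1.858 — matches.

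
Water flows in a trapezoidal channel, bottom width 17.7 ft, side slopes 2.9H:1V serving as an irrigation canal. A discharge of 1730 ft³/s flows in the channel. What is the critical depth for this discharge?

At critical depth, Q² T / (g A³) = 1, i.e. A³/T = Q²/g = 1730²/32.2 = 92950.
At y = 5.74 ft: A³/T = 150300 — high.
At y = 3.97 ft: A³/T = 38300 — low.
At y = 5.05 ft: A³/T = 92740 — ≈ 92950.

y_c = 5.05 ft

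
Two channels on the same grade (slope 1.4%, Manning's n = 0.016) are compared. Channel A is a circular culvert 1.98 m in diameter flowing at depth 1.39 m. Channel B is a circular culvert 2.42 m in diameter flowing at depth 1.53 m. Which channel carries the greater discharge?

channel B

Channel A: For a circular section of diameter D = 1.98 m at depth y = 1.39 m, the central angle is θ = 2 arccos(1 − 2y/D) = 3.973 rad. Then A = (D²/8)(θ − sin θ) = 2.309 m² and P = Dθ/2 = 3.934 m. Hydraulic radius R = A/P = 2.309/3.934 = 0.5871 m. Q_A = (1/0.016)·2.309·0.5871^(2/3)·√0.014 = 11.97 m³/s.
Channel B: For a circular section of diameter D = 2.42 m at depth y = 1.53 m, the central angle is θ = 2 arccos(1 − 2y/D) = 3.677 rad. Then A = (D²/8)(θ − sin θ) = 3.065 m² and P = Dθ/2 = 4.449 m. Hydraulic radius R = A/P = 3.065/4.449 = 0.6889 m. Q_B = (1/0.016)·3.065·0.6889^(2/3)·√0.014 = 17.68 m³/s.
Q_A = 11.97 m³/s vs Q_B = 17.68 m³/s, so channel B carries more.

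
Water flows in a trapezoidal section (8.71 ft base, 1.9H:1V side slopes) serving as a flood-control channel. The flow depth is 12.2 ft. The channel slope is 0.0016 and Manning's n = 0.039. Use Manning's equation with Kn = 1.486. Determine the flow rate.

Q = 2040 ft³/s

With bottom width b = 8.71 ft and side slope z = 1.9: A = (b + zy)y = (8.71 + 1.9×12.2)×12.2 = 389.1 ft²; P = b + 2y√(1+z²) = 8.71 + 2×12.2×2.147 = 61.1 ft.
Hydraulic radius R = A/P = 389.1/61.1 = 6.368 ft.
Manning's equation: Q = (1.486/n) A R^(2/3) S^(1/2) = (1.486/0.039) × 389.1 × 6.368^(2/3) × 0.0016^(1/2) = 2040 ft³/s.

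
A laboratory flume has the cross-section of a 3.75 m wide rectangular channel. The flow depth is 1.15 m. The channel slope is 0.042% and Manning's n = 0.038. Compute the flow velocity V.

Flow area A = b·y = 3.75 × 1.15 = 4.312 m². Wetted perimeter P = b + 2y = 3.75 + 2×1.15 = 6.05 m.
Hydraulic radius R = A/P = 4.312/6.05 = 0.7128 m.
From Manning's equation, V = (1/n) R^(2/3) S^(1/2) = (1/0.038) × 0.7128^(2/3) × 0.00042^(1/2) = 0.43 m/s.

V = 0.43 m/s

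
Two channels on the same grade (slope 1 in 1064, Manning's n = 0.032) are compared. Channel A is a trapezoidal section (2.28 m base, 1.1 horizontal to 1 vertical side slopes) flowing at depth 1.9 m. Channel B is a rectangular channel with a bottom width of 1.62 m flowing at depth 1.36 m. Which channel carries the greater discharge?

channel A

Channel A: With bottom width b = 2.28 m and side slope z = 1.1: A = (b + zy)y = (2.28 + 1.1×1.9)×1.9 = 8.303 m²; P = b + 2y√(1+z²) = 2.28 + 2×1.9×1.487 = 7.929 m. Hydraulic radius R = A/P = 8.303/7.929 = 1.047 m. Q_A = (1/0.032)·8.303·1.047^(2/3)·√0.0009398 = 8.203 m³/s.
Channel B: Flow area A = b·y = 1.62 × 1.36 = 2.203 m². Wetted perimeter P = b + 2y = 1.62 + 2×1.36 = 4.34 m. Hydraulic radius R = A/P = 2.203/4.34 = 0.5076 m. Q_B = (1/0.032)·2.203·0.5076^(2/3)·√0.0009398 = 1.343 m³/s.
Q_A = 8.203 m³/s vs Q_B = 1.343 m³/s, so channel A carries more.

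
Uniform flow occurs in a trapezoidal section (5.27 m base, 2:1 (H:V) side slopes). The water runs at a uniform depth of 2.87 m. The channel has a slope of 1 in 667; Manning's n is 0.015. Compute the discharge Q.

With bottom width b = 5.27 m and side slope z = 2: A = (b + zy)y = (5.27 + 2×2.87)×2.87 = 31.6 m²; P = b + 2y√(1+z²) = 5.27 + 2×2.87×2.236 = 18.11 m.
Hydraulic radius R = A/P = 31.6/18.11 = 1.745 m.
Manning's equation: Q = (1/n) A R^(2/3) S^(1/2) = (1/0.015) × 31.6 × 1.745^(2/3) × 0.001499^(1/2) = 118 m³/s.

Q = 118 m³/s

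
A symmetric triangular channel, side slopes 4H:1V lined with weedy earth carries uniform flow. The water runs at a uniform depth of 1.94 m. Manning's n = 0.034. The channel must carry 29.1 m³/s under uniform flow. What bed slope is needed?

S = 0.00468

For a triangular section with side slope z = 4: A = zy² = 4×1.94² = 15.05 m²; P = 2y√(1+z²) = 2×1.94×4.123 = 16 m.
Hydraulic radius R = A/P = 15.05/16 = 0.941 m.
From Manning's equation, S = [nQ / (1 A R^(2/3))]² = [0.034 × 29.1 / (1 × 15.05 × 0.941^(2/3))]² = 0.00468.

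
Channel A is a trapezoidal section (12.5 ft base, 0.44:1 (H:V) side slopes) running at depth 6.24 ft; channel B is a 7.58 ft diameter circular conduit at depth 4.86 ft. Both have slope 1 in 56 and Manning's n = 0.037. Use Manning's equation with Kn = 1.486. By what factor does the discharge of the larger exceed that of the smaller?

Channel A: With bottom width b = 12.5 ft and side slope z = 0.44: A = (b + zy)y = (12.5 + 0.44×6.24)×6.24 = 95.13 ft²; P = b + 2y√(1+z²) = 12.5 + 2×6.24×1.093 = 26.13 ft. Hydraulic radius R = A/P = 95.13/26.13 = 3.64 ft. Q_A = (1.486/0.037)·95.13·3.64^(2/3)·√0.01786 = 1208 ft³/s.
Channel B: For a circular section of diameter D = 7.58 ft at depth y = 4.86 ft, the central angle is θ = 2 arccos(1 − 2y/D) = 3.714 rad. Then A = (D²/8)(θ − sin θ) = 30.56 ft² and P = Dθ/2 = 14.08 ft. Hydraulic radius R = A/P = 30.56/14.08 = 2.171 ft. Q_B = (1.486/0.037)·30.56·2.171^(2/3)·√0.01786 = 275.1 ft³/s.
The larger discharge is 1208 ft³/s and the smaller is 275.1 ft³/s; the ratio is 4.39.

4.39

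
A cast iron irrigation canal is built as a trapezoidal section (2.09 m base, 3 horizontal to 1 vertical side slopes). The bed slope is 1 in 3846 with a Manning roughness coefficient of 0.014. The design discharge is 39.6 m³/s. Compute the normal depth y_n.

Manning's equation rearranged: A R^(2/3) = nQ / (1·√S) = 0.014 × 39.6 / (√0.00026) = 34.38.
At y = 2.37 m: A R^(2/3) = 25.66 — short.
At y = 3.16 m: A R^(2/3) = 51.18 — over.
At y = 2.68 m: A R^(2/3) = 34.39 — close enough.

y_n = 2.68 m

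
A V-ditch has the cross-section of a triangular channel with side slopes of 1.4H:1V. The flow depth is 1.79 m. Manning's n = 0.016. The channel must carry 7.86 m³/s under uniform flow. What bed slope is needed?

S = 0.0012

For a triangular section with side slope z = 1.4: A = zy² = 1.4×1.79² = 4.486 m²; P = 2y√(1+z²) = 2×1.79×1.72 = 6.159 m.
Hydraulic radius R = A/P = 4.486/6.159 = 0.7283 m.
From Manning's equation, S = [nQ / (1 A R^(2/3))]² = [0.016 × 7.86 / (1 × 4.486 × 0.7283^(2/3))]² = 0.0012.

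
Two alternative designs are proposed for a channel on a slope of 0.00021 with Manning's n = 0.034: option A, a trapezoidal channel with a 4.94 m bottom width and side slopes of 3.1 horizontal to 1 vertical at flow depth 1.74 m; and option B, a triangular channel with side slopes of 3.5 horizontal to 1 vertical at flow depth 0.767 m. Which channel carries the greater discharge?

channel A

Channel A: With bottom width b = 4.94 m and side slope z = 3.1: A = (b + zy)y = (4.94 + 3.1×1.74)×1.74 = 17.98 m²; P = b + 2y√(1+z²) = 4.94 + 2×1.74×3.257 = 16.28 m. Hydraulic radius R = A/P = 17.98/16.28 = 1.105 m. Q_A = (1/0.034)·17.98·1.105^(2/3)·√0.00021 = 8.19 m³/s.
Channel B: For a triangular section with side slope z = 3.5: A = zy² = 3.5×0.767² = 2.059 m²; P = 2y√(1+z²) = 2×0.767×3.64 = 5.584 m. Hydraulic radius R = A/P = 2.059/5.584 = 0.3687 m. Q_B = (1/0.034)·2.059·0.3687^(2/3)·√0.00021 = 0.4513 m³/s.
Q_A = 8.19 m³/s vs Q_B = 0.4513 m³/s, so channel A carries more.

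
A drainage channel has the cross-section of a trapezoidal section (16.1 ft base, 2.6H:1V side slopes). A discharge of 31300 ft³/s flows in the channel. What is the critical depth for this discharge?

At critical depth, Q² T / (g A³) = 1, i.e. A³/T = Q²/g = 31300²/32.2 = 30430000.
Try y = 16.7 ft: A³/T = 9540000 — too small.
Try y = 24.4 ft: A³/T = 51130000 — too large.
Try y = 21.7 ft: A³/T = 30220000 — ≈ 30430000.

y_c = 21.7 ft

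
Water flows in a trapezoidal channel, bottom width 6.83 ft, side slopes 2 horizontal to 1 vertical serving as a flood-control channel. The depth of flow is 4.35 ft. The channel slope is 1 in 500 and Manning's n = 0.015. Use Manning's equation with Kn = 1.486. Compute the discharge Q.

With bottom width b = 6.83 ft and side slope z = 2: A = (b + zy)y = (6.83 + 2×4.35)×4.35 = 67.56 ft²; P = b + 2y√(1+z²) = 6.83 + 2×4.35×2.236 = 26.28 ft.
Hydraulic radius R = A/P = 67.56/26.28 = 2.57 ft.
Manning's equation: Q = (1.486/n) A R^(2/3) S^(1/2) = (1.486/0.015) × 67.56 × 2.57^(2/3) × 0.002^(1/2) = 562 ft³/s.

Q = 562 ft³/s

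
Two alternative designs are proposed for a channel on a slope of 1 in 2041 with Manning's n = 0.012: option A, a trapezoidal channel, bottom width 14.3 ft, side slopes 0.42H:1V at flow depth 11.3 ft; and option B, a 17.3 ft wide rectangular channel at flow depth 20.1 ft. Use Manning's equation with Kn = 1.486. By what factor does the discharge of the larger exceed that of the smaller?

Channel A: With bottom width b = 14.3 ft and side slope z = 0.42: A = (b + zy)y = (14.3 + 0.42×11.3)×11.3 = 215.2 ft²; P = b + 2y√(1+z²) = 14.3 + 2×11.3×1.085 = 38.81 ft. Hydraulic radius R = A/P = 215.2/38.81 = 5.545 ft. Q_A = (1.486/0.012)·215.2·5.545^(2/3)·√0.00049 = 1848 ft³/s.
Channel B: Flow area A = b·y = 17.3 × 20.1 = 347.7 ft². Wetted perimeter P = b + 2y = 17.3 + 2×20.1 = 57.5 ft. Hydraulic radius R = A/P = 347.7/57.5 = 6.047 ft. Q_B = (1.486/0.012)·347.7·6.047^(2/3)·√0.00049 = 3164 ft³/s.
The larger discharge is 3164 ft³/s and the smaller is 1848 ft³/s; the ratio is 1.71.

1.71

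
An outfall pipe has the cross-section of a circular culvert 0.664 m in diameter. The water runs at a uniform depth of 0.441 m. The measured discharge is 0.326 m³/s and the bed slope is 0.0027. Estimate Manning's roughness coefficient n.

For a circular section of diameter D = 0.664 m at depth y = 0.441 m, the central angle is θ = 2 arccos(1 − 2y/D) = 3.811 rad. Then A = (D²/8)(θ − sin θ) = 0.2442 m² and P = Dθ/2 = 1.265 m.
Hydraulic radius R = A/P = 0.2442/1.265 = 0.193 m.
Rearranging Manning's equation: n = (1/Q) A R^(2/3) S^(1/2) = (1/0.326) × 0.2442 × 0.193^(2/3) × √0.0027 = 0.013.

n = 0.013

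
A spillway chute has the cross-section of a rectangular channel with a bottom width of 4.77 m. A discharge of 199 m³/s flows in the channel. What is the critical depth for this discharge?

y_c = 5.62 m

For a rectangular channel, critical depth y_c = (q²/g)^(1/3) where q = Q/b = 199/4.77 = 41.72 m²/s.
So y_c = (41.72²/9.81)^(1/3) = 5.62 m.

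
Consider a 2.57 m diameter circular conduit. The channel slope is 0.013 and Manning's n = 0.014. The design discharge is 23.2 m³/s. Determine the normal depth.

Manning's equation rearranged: A R^(2/3) = nQ / (1·√S) = 0.014 × 23.2 / (√0.013) = 2.849.
Try y = 1.17 m: A R^(2/3) = 1.642 — too small.
Try y = 1.64 m: A R^(2/3) = 2.845 — close enough.

y_n = 1.64 m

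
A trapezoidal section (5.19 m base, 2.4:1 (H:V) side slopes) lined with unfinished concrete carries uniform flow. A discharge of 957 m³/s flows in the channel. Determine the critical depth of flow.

At critical depth, Q² T / (g A³) = 1, i.e. A³/T = Q²/g = 957²/9.81 = 93360.
At y = 7.85 m: A³/T = 156600 — too large.
At y = 6.12 m: A³/T = 52090 — too small.
At y = 6.99 m: A³/T = 93430 — matches.

y_c = 6.99 m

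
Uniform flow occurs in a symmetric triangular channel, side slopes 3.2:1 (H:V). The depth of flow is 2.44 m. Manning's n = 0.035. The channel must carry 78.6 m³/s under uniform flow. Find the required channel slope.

For a triangular section with side slope z = 3.2: A = zy² = 3.2×2.44² = 19.05 m²; P = 2y√(1+z²) = 2×2.44×3.353 = 16.36 m.
Hydraulic radius R = A/P = 19.05/16.36 = 1.164 m.
From Manning's equation, S = [nQ / (1 A R^(2/3))]² = [0.035 × 78.6 / (1 × 19.05 × 1.164^(2/3))]² = 0.017.

S = 0.017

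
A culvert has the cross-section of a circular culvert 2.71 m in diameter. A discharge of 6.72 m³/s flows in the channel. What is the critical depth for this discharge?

At critical depth, Q² T / (g A³) = 1, i.e. A³/T = Q²/g = 6.72²/9.81 = 4.603.
At y = 1 m: A³/T = 2.762 — low.
At y = 1.42 m: A³/T = 10.59 — high.
At y = 1.14 m: A³/T = 4.57 — close enough.

y_c = 1.14 m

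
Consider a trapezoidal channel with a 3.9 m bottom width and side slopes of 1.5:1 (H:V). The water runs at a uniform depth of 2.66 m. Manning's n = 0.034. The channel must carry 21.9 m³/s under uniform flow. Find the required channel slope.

With bottom width b = 3.9 m and side slope z = 1.5: A = (b + zy)y = (3.9 + 1.5×2.66)×2.66 = 20.99 m²; P = b + 2y√(1+z²) = 3.9 + 2×2.66×1.803 = 13.49 m.
Hydraulic radius R = A/P = 20.99/13.49 = 1.556 m.
From Manning's equation, S = [nQ / (1 A R^(2/3))]² = [0.034 × 21.9 / (1 × 20.99 × 1.556^(2/3))]² = 0.000698.

S = 0.000698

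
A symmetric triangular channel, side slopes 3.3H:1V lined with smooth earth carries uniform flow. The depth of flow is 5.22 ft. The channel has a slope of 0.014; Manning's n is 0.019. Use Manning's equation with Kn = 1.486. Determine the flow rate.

Q = 1530 ft³/s

For a triangular section with side slope z = 3.3: A = zy² = 3.3×5.22² = 89.92 ft²; P = 2y√(1+z²) = 2×5.22×3.448 = 36 ft.
Hydraulic radius R = A/P = 89.92/36 = 2.498 ft.
Manning's equation: Q = (1.486/n) A R^(2/3) S^(1/2) = (1.486/0.019) × 89.92 × 2.498^(2/3) × 0.014^(1/2) = 1530 ft³/s.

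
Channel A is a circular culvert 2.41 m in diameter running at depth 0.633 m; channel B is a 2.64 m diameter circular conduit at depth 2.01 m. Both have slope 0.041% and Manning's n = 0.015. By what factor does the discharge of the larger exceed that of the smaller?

Channel A: For a circular section of diameter D = 2.41 m at depth y = 0.633 m, the central angle is θ = 2 arccos(1 − 2y/D) = 2.152 rad. Then A = (D²/8)(θ − sin θ) = 0.956 m² and P = Dθ/2 = 2.594 m. Hydraulic radius R = A/P = 0.956/2.594 = 0.3686 m. Q_A = (1/0.015)·0.956·0.3686^(2/3)·√0.00041 = 0.6634 m³/s.
Channel B: For a circular section of diameter D = 2.64 m at depth y = 2.01 m, the central angle is θ = 2 arccos(1 − 2y/D) = 4.242 rad. Then A = (D²/8)(θ − sin θ) = 4.472 m² and P = Dθ/2 = 5.599 m. Hydraulic radius R = A/P = 4.472/5.599 = 0.7987 m. Q_B = (1/0.015)·4.472·0.7987^(2/3)·√0.00041 = 5.196 m³/s.
The larger discharge is 5.196 m³/s and the smaller is 0.6634 m³/s; the ratio is 7.83.

7.83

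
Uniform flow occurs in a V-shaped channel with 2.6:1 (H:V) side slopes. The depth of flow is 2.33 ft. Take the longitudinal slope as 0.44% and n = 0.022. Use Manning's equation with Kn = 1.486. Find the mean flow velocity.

V = 4.74 ft/s

For a triangular section with side slope z = 2.6: A = zy² = 2.6×2.33² = 14.12 ft²; P = 2y√(1+z²) = 2×2.33×2.786 = 12.98 ft.
Hydraulic radius R = A/P = 14.12/12.98 = 1.087 ft.
From Manning's equation, V = (1.486/n) R^(2/3) S^(1/2) = (1.486/0.022) × 1.087^(2/3) × 0.0044^(1/2) = 4.74 ft/s.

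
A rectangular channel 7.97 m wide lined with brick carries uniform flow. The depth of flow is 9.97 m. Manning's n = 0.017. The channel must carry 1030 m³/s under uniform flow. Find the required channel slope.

Flow area A = b·y = 7.97 × 9.97 = 79.46 m². Wetted perimeter P = b + 2y = 7.97 + 2×9.97 = 27.91 m.
Hydraulic radius R = A/P = 79.46/27.91 = 2.847 m.
From Manning's equation, S = [nQ / (1 A R^(2/3))]² = [0.017 × 1030 / (1 × 79.46 × 2.847^(2/3))]² = 0.012.

S = 0.012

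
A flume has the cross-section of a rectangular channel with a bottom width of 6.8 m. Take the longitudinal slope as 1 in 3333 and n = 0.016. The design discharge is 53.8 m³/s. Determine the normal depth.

y_n = 4.66 m

Manning's equation rearranged: A R^(2/3) = nQ / (1·√S) = 0.016 × 53.8 / (√0.0003) = 49.7.
Try y = 5.19 m: A R^(2/3) = 57.03 — over.
Try y = 3.94 m: A R^(2/3) = 40.01 — short.
Try y = 4.66 m: A R^(2/3) = 49.73 — ≈ 49.7.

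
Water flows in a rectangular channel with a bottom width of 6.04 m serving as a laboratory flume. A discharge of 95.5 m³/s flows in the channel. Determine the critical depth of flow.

y_c = 2.94 m

For a rectangular channel, critical depth y_c = (q²/g)^(1/3) where q = Q/b = 95.5/6.04 = 15.81 m²/s.
So y_c = (15.81²/9.81)^(1/3) = 2.94 m.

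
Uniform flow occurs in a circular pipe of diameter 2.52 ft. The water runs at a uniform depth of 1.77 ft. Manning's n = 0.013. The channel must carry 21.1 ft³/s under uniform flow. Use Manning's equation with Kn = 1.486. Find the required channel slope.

For a circular section of diameter D = 2.52 ft at depth y = 1.77 ft, the central angle is θ = 2 arccos(1 − 2y/D) = 3.975 rad. Then A = (D²/8)(θ − sin θ) = 3.743 ft² and P = Dθ/2 = 5.009 ft.
Hydraulic radius R = A/P = 3.743/5.009 = 0.7473 ft.
From Manning's equation, S = [nQ / (1.486 A R^(2/3))]² = [0.013 × 21.1 / (1.486 × 3.743 × 0.7473^(2/3))]² = 0.00359.

S = 0.00359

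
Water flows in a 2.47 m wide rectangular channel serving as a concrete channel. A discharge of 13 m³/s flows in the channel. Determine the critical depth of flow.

For a rectangular channel, critical depth y_c = (q²/g)^(1/3) where q = Q/b = 13/2.47 = 5.263 m²/s.
So y_c = (5.263²/9.81)^(1/3) = 1.41 m.

y_c = 1.41 m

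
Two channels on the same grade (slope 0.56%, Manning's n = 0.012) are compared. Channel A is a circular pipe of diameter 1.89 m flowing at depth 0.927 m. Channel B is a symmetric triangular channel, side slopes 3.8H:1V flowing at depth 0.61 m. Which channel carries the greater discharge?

Channel A: For a circular section of diameter D = 1.89 m at depth y = 0.927 m, the central angle is θ = 2 arccos(1 − 2y/D) = 3.103 rad. Then A = (D²/8)(θ − sin θ) = 1.369 m² and P = Dθ/2 = 2.933 m. Hydraulic radius R = A/P = 1.369/2.933 = 0.4667 m. Q_A = (1/0.012)·1.369·0.4667^(2/3)·√0.0056 = 5.136 m³/s.
Channel B: For a triangular section with side slope z = 3.8: A = zy² = 3.8×0.61² = 1.414 m²; P = 2y√(1+z²) = 2×0.61×3.929 = 4.794 m. Hydraulic radius R = A/P = 1.414/4.794 = 0.295 m. Q_B = (1/0.012)·1.414·0.295^(2/3)·√0.0056 = 3.907 m³/s.
Q_A = 5.136 m³/s vs Q_B = 3.907 m³/s, so channel A carries more.

channel A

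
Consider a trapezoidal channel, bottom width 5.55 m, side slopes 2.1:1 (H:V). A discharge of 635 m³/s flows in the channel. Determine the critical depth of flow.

At critical depth, Q² T / (g A³) = 1, i.e. A³/T = Q²/g = 635²/9.81 = 41100.
Trying y = 5 m: A³/T = 19470 — too small.
Trying y = 6.47 m: A³/T = 58010 — too large.
Trying y = 5.97 m: A³/T = 41110 — ≈ 41100.

y_c = 5.97 m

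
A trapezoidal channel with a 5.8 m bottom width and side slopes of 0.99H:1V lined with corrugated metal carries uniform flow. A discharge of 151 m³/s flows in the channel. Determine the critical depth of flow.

y_c = 3.36 m

At critical depth, Q² T / (g A³) = 1, i.e. A³/T = Q²/g = 151²/9.81 = 2324.
At y = 2.99 m: A³/T = 1533 — short.
At y = 3.36 m: A³/T = 2316 — matches.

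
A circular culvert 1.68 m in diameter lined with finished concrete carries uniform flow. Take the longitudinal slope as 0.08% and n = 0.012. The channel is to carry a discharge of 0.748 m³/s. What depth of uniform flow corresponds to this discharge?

y_n = 0.579 m

Manning's equation rearranged: A R^(2/3) = nQ / (1·√S) = 0.012 × 0.748 / (√0.0008) = 0.3173.
Try y = 0.505 m: A R^(2/3) = 0.2444 — low.
Try y = 0.696 m: A R^(2/3) = 0.4466 — high.
Try y = 0.579 m: A R^(2/3) = 0.3175 — matches.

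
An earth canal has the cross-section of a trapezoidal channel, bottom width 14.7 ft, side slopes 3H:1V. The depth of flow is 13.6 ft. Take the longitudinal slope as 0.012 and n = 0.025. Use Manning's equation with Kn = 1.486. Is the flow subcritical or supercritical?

supercritical

With bottom width b = 14.7 ft and side slope z = 3: A = (b + zy)y = (14.7 + 3×13.6)×13.6 = 754.8 ft²; P = b + 2y√(1+z²) = 14.7 + 2×13.6×3.162 = 100.7 ft.
Hydraulic radius R = A/P = 754.8/100.7 = 7.494 ft.
V = (1.486/n) R^(2/3) √S = (1.486/0.025) × 7.494^(2/3) × √0.012 = 24.94 ft/s. Hydraulic depth D_h = A/T = 754.8/96.3 = 7.838 ft.
Froude number Fr = V/√(g·D_h) = 24.94/√(32.2×7.838) = 1.57, which is greater than 1, so the flow is supercritical.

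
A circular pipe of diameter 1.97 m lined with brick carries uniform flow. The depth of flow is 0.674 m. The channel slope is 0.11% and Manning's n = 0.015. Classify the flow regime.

For a circular section of diameter D = 1.97 m at depth y = 0.674 m, the central angle is θ = 2 arccos(1 − 2y/D) = 2.499 rad. Then A = (D²/8)(θ − sin θ) = 0.9217 m² and P = Dθ/2 = 2.462 m.
Hydraulic radius R = A/P = 0.9217/2.462 = 0.3744 m.
V = (1/n) R^(2/3) √S = (1/0.015) × 0.3744^(2/3) × √0.0011 = 1.149 m/s. Hydraulic depth D_h = A/T = 0.9217/1.869 = 0.4931 m.
Froude number Fr = V/√(g·D_h) = 1.149/√(9.81×0.4931) = 0.522, which is less than 1, so the flow is subcritical.

subcritical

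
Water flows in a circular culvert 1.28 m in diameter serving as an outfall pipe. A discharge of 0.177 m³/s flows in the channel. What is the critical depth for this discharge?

y_c = 0.218 m

At critical depth, Q² T / (g A³) = 1, i.e. A³/T = Q²/g = 0.177²/9.81 = 0.003194.
At y = 0.152 m: A³/T = 0.0007718 — low.
At y = 0.272 m: A³/T = 0.007614 — high.
At y = 0.218 m: A³/T = 0.003197 — matches.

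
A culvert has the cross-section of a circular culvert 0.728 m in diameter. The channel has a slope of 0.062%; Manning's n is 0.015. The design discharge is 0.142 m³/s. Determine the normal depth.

y_n = 0.423 m

Manning's equation rearranged: A R^(2/3) = nQ / (1·√S) = 0.015 × 0.142 / (√0.00062) = 0.08554.
At y = 0.312 m: A R^(2/3) = 0.05105 — low.
At y = 0.477 m: A R^(2/3) = 0.1023 — high.
At y = 0.423 m: A R^(2/3) = 0.08546 — matches.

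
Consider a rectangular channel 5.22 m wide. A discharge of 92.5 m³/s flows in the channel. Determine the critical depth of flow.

For a rectangular channel, critical depth y_c = (q²/g)^(1/3) where q = Q/b = 92.5/5.22 = 17.72 m²/s.
So y_c = (17.72²/9.81)^(1/3) = 3.18 m.

y_c = 3.18 m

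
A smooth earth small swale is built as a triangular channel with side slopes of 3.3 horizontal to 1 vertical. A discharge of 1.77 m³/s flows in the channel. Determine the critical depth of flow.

At critical depth, Q² T / (g A³) = 1, i.e. A³/T = Q²/g = 1.77²/9.81 = 0.3194.
At y = 0.62 m: A³/T = 0.4988 — over.
At y = 0.449 m: A³/T = 0.09936 — short.
At y = 0.567 m: A³/T = 0.3191 — matches.

y_c = 0.567 m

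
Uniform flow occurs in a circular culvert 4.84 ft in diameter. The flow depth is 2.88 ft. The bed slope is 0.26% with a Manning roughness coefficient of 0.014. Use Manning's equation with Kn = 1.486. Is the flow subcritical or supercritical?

For a circular section of diameter D = 4.84 ft at depth y = 2.88 ft, the central angle is θ = 2 arccos(1 − 2y/D) = 3.524 rad. Then A = (D²/8)(θ − sin θ) = 11.41 ft² and P = Dθ/2 = 8.528 ft.
Hydraulic radius R = A/P = 11.41/8.528 = 1.338 ft.
V = (1.486/n) R^(2/3) √S = (1.486/0.014) × 1.338^(2/3) × √0.0026 = 6.572 ft/s. Hydraulic depth D_h = A/T = 11.41/4.752 = 2.402 ft.
Froude number Fr = V/√(g·D_h) = 6.572/√(32.2×2.402) = 0.747, which is less than 1, so the flow is subcritical.

subcritical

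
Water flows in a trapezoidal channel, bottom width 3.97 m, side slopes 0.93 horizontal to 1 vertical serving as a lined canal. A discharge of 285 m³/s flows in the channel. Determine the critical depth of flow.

At critical depth, Q² T / (g A³) = 1, i.e. A³/T = Q²/g = 285²/9.81 = 8280.
Try y = 6.04 m: A³/T = 12770 — too large.
Try y = 3.89 m: A³/T = 2295 — too small.
Try y = 5.42 m: A³/T = 8290 — close enough.

y_c = 5.42 m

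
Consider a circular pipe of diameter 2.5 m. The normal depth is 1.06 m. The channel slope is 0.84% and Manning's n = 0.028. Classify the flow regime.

For a circular section of diameter D = 2.5 m at depth y = 1.06 m, the central angle is θ = 2 arccos(1 − 2y/D) = 2.836 rad. Then A = (D²/8)(θ − sin θ) = 1.981 m² and P = Dθ/2 = 3.546 m.
Hydraulic radius R = A/P = 1.981/3.546 = 0.5588 m.
V = (1/n) R^(2/3) √S = (1/0.028) × 0.5588^(2/3) × √0.0084 = 2.221 m/s. Hydraulic depth D_h = A/T = 1.981/2.471 = 0.8018 m.
Froude number Fr = V/√(g·D_h) = 2.221/√(9.81×0.8018) = 0.792, which is less than 1, so the flow is subcritical.

subcritical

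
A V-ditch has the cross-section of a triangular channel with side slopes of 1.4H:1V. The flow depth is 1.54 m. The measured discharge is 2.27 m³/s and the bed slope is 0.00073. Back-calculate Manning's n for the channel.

n = 0.0289

For a triangular section with side slope z = 1.4: A = zy² = 1.4×1.54² = 3.32 m²; P = 2y√(1+z²) = 2×1.54×1.72 = 5.299 m.
Hydraulic radius R = A/P = 3.32/5.299 = 0.6266 m.
Rearranging Manning's equation: n = (1/Q) A R^(2/3) S^(1/2) = (1/2.27) × 3.32 × 0.6266^(2/3) × √0.00073 = 0.0289.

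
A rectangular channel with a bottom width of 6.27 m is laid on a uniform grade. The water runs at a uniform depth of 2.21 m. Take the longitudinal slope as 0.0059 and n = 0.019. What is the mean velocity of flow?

V = 4.81 m/s

Flow area A = b·y = 6.27 × 2.21 = 13.86 m². Wetted perimeter P = b + 2y = 6.27 + 2×2.21 = 10.69 m.
Hydraulic radius R = A/P = 13.86/10.69 = 1.296 m.
From Manning's equation, V = (1/n) R^(2/3) S^(1/2) = (1/0.019) × 1.296^(2/3) × 0.0059^(1/2) = 4.81 m/s.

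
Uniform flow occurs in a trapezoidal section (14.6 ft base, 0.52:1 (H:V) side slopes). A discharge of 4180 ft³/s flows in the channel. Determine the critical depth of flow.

y_c = 11.8 ft

At critical depth, Q² T / (g A³) = 1, i.e. A³/T = Q²/g = 4180²/32.2 = 542600.
Trying y = 13.7 ft: A³/T = 913800 — over.
Trying y = 11.8 ft: A³/T = 545200 — matches.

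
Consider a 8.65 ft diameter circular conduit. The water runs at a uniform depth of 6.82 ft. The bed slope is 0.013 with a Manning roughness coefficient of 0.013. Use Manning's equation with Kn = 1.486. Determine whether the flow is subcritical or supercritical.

For a circular section of diameter D = 8.65 ft at depth y = 6.82 ft, the central angle is θ = 2 arccos(1 − 2y/D) = 4.371 rad. Then A = (D²/8)(θ − sin θ) = 49.7 ft² and P = Dθ/2 = 18.91 ft.
Hydraulic radius R = A/P = 49.7/18.91 = 2.629 ft.
V = (1.486/n) R^(2/3) √S = (1.486/0.013) × 2.629^(2/3) × √0.013 = 24.82 ft/s. Hydraulic depth D_h = A/T = 49.7/7.066 = 7.034 ft.
Froude number Fr = V/√(g·D_h) = 24.82/√(32.2×7.034) = 1.65, which is greater than 1, so the flow is supercritical.

supercritical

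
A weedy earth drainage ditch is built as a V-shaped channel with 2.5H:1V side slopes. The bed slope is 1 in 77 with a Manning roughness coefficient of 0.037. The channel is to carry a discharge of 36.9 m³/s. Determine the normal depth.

Manning's equation rearranged: A R^(2/3) = nQ / (1·√S) = 0.037 × 36.9 / (√0.01299) = 11.98.
Try y = 1.52 m: A R^(2/3) = 4.578 — short.
Try y = 2.18 m: A R^(2/3) = 11.98 — ≈ 11.98.

y_n = 2.18 m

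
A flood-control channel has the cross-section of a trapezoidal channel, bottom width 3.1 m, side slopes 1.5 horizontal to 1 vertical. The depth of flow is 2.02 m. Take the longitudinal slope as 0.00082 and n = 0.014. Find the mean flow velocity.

With bottom width b = 3.1 m and side slope z = 1.5: A = (b + zy)y = (3.1 + 1.5×2.02)×2.02 = 12.38 m²; P = b + 2y√(1+z²) = 3.1 + 2×2.02×1.803 = 10.38 m.
Hydraulic radius R = A/P = 12.38/10.38 = 1.193 m.
From Manning's equation, V = (1/n) R^(2/3) S^(1/2) = (1/0.014) × 1.193^(2/3) × 0.00082^(1/2) = 2.3 m/s.

V = 2.3 m/s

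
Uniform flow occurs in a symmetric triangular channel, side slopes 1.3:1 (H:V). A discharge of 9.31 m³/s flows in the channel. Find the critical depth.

At critical depth, Q² T / (g A³) = 1, i.e. A³/T = Q²/g = 9.31²/9.81 = 8.835.
At y = 1.92 m: A³/T = 22.05 — high.
At y = 1.23 m: A³/T = 2.379 — low.
At y = 1.6 m: A³/T = 8.86 — close enough.

y_c = 1.6 m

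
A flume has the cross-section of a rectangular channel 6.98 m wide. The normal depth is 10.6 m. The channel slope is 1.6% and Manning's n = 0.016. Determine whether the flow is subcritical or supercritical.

Flow area A = b·y = 6.98 × 10.6 = 73.99 m². Wetted perimeter P = b + 2y = 6.98 + 2×10.6 = 28.18 m.
Hydraulic radius R = A/P = 73.99/28.18 = 2.626 m.
V = (1/n) R^(2/3) √S = (1/0.016) × 2.626^(2/3) × √0.016 = 15.05 m/s. Hydraulic depth D_h = A/T = 73.99/6.98 = 10.6 m.
Froude number Fr = V/√(g·D_h) = 15.05/√(9.81×10.6) = 1.48, which is greater than 1, so the flow is supercritical.

supercritical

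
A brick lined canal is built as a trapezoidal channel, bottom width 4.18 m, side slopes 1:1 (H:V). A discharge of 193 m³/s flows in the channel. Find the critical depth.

y_c = 4.3 m

At critical depth, Q² T / (g A³) = 1, i.e. A³/T = Q²/g = 193²/9.81 = 3797.
Trying y = 3.17 m: A³/T = 1202 — low.
Trying y = 5.1 m: A³/T = 7372 — high.
Trying y = 4.3 m: A³/T = 3794 — ≈ 3797.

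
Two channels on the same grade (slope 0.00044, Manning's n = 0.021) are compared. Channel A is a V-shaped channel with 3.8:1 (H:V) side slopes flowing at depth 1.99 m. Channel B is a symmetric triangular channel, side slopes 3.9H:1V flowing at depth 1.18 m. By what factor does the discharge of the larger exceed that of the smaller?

3.92

Channel A: For a triangular section with side slope z = 3.8: A = zy² = 3.8×1.99² = 15.05 m²; P = 2y√(1+z²) = 2×1.99×3.929 = 15.64 m. Hydraulic radius R = A/P = 15.05/15.64 = 0.9622 m. Q_A = (1/0.021)·15.05·0.9622^(2/3)·√0.00044 = 14.65 m³/s.
Channel B: For a triangular section with side slope z = 3.9: A = zy² = 3.9×1.18² = 5.43 m²; P = 2y√(1+z²) = 2×1.18×4.026 = 9.502 m. Hydraulic radius R = A/P = 5.43/9.502 = 0.5715 m. Q_B = (1/0.021)·5.43·0.5715^(2/3)·√0.00044 = 3.736 m³/s.
The larger discharge is 14.65 m³/s and the smaller is 3.736 m³/s; the ratio is 3.92.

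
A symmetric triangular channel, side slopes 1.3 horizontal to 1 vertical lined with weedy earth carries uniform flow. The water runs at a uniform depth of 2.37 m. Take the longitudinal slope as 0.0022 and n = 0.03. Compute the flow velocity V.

For a triangular section with side slope z = 1.3: A = zy² = 1.3×2.37² = 7.302 m²; P = 2y√(1+z²) = 2×2.37×1.64 = 7.774 m.
Hydraulic radius R = A/P = 7.302/7.774 = 0.9393 m.
From Manning's equation, V = (1/n) R^(2/3) S^(1/2) = (1/0.03) × 0.9393^(2/3) × 0.0022^(1/2) = 1.5 m/s.

V = 1.5 m/s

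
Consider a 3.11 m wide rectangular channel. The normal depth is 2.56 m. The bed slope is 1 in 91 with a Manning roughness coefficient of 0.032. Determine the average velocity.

Flow area A = b·y = 3.11 × 2.56 = 7.962 m². Wetted perimeter P = b + 2y = 3.11 + 2×2.56 = 8.23 m.
Hydraulic radius R = A/P = 7.962/8.23 = 0.9674 m.
From Manning's equation, V = (1/n) R^(2/3) S^(1/2) = (1/0.032) × 0.9674^(2/3) × 0.01099^(1/2) = 3.2 m/s.

V = 3.2 m/s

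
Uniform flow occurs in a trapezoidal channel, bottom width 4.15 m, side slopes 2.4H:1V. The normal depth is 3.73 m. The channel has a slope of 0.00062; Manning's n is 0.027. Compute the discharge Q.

Q = 73.3 m³/s

With bottom width b = 4.15 m and side slope z = 2.4: A = (b + zy)y = (4.15 + 2.4×3.73)×3.73 = 48.87 m²; P = b + 2y√(1+z²) = 4.15 + 2×3.73×2.6 = 23.55 m.
Hydraulic radius R = A/P = 48.87/23.55 = 2.076 m.
Manning's equation: Q = (1/n) A R^(2/3) S^(1/2) = (1/0.027) × 48.87 × 2.076^(2/3) × 0.00062^(1/2) = 73.3 m³/s.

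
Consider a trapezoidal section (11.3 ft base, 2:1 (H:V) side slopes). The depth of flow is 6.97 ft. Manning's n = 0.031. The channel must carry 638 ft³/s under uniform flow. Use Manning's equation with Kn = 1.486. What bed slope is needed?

S = 0.00086

With bottom width b = 11.3 ft and side slope z = 2: A = (b + zy)y = (11.3 + 2×6.97)×6.97 = 175.9 ft²; P = b + 2y√(1+z²) = 11.3 + 2×6.97×2.236 = 42.47 ft.
Hydraulic radius R = A/P = 175.9/42.47 = 4.142 ft.
From Manning's equation, S = [nQ / (1.486 A R^(2/3))]² = [0.031 × 638 / (1.486 × 175.9 × 4.142^(2/3))]² = 0.00086.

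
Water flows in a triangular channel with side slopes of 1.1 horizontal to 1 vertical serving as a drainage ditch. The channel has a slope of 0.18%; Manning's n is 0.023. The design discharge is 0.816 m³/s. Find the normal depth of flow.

y_n = 0.911 m

Manning's equation rearranged: A R^(2/3) = nQ / (1·√S) = 0.023 × 0.816 / (√0.0018) = 0.4424.
Try y = 0.793 m: A R^(2/3) = 0.3054 — short.
Try y = 1.03 m: A R^(2/3) = 0.6134 — over.
Try y = 0.911 m: A R^(2/3) = 0.4421 — matches.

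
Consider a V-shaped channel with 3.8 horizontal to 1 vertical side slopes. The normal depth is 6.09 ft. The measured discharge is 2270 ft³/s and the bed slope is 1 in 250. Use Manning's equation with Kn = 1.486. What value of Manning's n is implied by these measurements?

n = 0.012

For a triangular section with side slope z = 3.8: A = zy² = 3.8×6.09² = 140.9 ft²; P = 2y√(1+z²) = 2×6.09×3.929 = 47.86 ft.
Hydraulic radius R = A/P = 140.9/47.86 = 2.945 ft.
Rearranging Manning's equation: n = (1.486/Q) A R^(2/3) S^(1/2) = (1.486/2270) × 140.9 × 2.945^(2/3) × √0.004 = 0.012.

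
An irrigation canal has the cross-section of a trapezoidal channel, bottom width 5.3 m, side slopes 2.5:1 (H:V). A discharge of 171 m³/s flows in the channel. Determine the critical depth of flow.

y_c = 3.05 m

At critical depth, Q² T / (g A³) = 1, i.e. A³/T = Q²/g = 171²/9.81 = 2981.
At y = 3.7 m: A³/T = 6556 — too large.
At y = 3.05 m: A³/T = 2981 — close enough.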